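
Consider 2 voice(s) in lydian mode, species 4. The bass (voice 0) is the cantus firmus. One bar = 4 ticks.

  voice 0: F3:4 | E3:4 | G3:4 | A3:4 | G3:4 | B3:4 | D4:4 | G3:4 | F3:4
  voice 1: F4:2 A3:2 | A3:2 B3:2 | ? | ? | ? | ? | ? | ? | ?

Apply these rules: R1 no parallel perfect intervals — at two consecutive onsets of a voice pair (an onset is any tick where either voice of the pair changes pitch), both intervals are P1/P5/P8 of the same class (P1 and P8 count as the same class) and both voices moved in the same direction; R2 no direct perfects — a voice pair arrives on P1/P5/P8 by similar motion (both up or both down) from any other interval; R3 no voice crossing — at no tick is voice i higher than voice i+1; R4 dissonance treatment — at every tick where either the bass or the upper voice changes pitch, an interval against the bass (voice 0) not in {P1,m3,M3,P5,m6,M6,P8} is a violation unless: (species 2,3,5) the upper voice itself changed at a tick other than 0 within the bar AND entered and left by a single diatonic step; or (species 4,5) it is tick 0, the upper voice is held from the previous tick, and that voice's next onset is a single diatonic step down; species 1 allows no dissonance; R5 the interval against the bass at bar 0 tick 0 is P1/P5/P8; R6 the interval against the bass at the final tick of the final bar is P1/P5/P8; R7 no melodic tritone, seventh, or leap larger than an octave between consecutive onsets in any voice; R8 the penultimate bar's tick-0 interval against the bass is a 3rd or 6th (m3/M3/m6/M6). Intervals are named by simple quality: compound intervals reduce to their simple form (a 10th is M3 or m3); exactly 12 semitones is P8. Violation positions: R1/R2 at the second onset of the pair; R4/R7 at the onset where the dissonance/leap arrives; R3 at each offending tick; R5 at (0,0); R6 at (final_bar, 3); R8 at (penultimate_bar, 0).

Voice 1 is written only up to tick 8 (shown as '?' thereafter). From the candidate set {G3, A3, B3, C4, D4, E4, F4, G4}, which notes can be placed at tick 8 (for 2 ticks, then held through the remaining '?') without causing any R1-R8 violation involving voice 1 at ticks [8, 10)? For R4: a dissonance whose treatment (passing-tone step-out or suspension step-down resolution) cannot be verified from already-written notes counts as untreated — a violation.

G3: legal
A3: violates R4
B3: legal
C4: violates R4
D4: violates R1
E4: legal
F4: violates R4,R7
G4: violates R2

{B3, E4, G3}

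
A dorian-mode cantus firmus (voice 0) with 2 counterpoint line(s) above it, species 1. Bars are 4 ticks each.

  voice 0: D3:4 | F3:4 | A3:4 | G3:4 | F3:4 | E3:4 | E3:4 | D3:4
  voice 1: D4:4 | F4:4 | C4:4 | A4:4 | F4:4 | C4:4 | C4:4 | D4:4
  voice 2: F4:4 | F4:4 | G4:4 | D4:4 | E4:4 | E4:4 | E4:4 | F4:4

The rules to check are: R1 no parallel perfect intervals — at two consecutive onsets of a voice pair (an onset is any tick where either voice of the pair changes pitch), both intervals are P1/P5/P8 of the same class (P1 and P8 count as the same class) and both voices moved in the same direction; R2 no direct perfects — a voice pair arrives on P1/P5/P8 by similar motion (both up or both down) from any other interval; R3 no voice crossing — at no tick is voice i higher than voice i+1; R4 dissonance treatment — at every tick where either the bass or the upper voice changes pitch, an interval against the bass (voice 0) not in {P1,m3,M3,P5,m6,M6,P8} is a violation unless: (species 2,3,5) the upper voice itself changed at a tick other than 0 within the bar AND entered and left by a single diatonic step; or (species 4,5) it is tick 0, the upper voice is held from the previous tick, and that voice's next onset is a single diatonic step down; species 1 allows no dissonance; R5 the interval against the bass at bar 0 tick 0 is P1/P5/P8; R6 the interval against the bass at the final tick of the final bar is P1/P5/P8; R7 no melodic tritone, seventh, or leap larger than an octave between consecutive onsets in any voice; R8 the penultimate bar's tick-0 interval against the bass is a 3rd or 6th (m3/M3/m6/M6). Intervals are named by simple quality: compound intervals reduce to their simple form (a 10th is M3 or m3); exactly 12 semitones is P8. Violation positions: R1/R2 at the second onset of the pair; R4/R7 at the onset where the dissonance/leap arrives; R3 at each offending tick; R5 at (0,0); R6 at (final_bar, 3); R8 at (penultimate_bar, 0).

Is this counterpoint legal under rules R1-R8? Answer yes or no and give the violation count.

bar 0: v0=D3 v1=D4 v2=F4 (m3)
bar 1: v0=F3 v1=F4 v2=F4 (P8)
bar 2: v0=A3 v1=C4 v2=G4 (m7)
bar 3: v0=G3 v1=A4 v2=D4 (P5)
bar 4: v0=F3 v1=F4 v2=E4 (M7)
bar 5: v0=E3 v1=C4 v2=E4 (P8)
bar 6: v0=E3 v1=C4 v2=E4 (P8)
bar 7: v0=D3 v1=D4 v2=F4 (m3)
  R5 @ bar0.0: opens on m3
  R1 @ bar1.0: D3/D4 P8 -> F3/F4 P8 similar
  R4 @ bar2.0: A3/G4 m7 untreated
  R2 @ bar3.0: A3/G4 m7 -> G3/D4 P5 similar
  R3 @ bar3.0: A4 above D4
  R4 @ bar3.0: G3/A4 M2 untreated
  R3 @ bar3.1: A4 above D4
  R3 @ bar3.2: A4 above D4
  R3 @ bar3.3: A4 above D4
  R2 @ bar4.0: G3/A4 M2 -> F3/F4 P8 similar
  R3 @ bar4.0: F4 above E4
  R4 @ bar4.0: F3/E4 M7 untreated
  R3 @ bar4.1: F4 above E4
  R3 @ bar4.2: F4 above E4
  R3 @ bar4.3: F4 above E4
  R8 @ bar6.0: penult P8 not 3rd/6th
  R6 @ bar7.3: closes on m3

No (17 violations)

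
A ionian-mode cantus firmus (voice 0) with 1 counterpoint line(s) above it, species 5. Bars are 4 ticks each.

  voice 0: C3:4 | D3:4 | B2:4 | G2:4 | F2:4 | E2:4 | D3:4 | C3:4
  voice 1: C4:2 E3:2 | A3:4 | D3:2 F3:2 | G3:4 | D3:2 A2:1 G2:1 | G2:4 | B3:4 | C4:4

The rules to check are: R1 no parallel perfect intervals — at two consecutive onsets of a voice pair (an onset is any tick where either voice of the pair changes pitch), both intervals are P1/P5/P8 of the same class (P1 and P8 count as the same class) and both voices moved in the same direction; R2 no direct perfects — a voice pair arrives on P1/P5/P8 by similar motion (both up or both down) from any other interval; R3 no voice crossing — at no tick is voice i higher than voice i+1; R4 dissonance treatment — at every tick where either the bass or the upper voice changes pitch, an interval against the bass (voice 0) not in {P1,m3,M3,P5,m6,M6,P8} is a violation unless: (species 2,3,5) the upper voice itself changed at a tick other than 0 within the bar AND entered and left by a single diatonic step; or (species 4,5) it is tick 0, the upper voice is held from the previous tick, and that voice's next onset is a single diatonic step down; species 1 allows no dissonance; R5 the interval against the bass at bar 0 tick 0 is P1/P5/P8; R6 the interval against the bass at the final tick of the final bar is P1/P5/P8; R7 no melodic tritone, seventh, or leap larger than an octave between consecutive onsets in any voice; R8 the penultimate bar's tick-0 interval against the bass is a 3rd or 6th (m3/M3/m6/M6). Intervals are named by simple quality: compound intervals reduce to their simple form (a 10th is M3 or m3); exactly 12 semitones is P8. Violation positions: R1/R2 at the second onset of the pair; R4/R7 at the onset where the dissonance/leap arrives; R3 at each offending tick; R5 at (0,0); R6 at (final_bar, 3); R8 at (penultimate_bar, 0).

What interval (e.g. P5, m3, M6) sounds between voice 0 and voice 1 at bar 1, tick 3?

P5

voice 0=D3 voice 1=A3 -> P5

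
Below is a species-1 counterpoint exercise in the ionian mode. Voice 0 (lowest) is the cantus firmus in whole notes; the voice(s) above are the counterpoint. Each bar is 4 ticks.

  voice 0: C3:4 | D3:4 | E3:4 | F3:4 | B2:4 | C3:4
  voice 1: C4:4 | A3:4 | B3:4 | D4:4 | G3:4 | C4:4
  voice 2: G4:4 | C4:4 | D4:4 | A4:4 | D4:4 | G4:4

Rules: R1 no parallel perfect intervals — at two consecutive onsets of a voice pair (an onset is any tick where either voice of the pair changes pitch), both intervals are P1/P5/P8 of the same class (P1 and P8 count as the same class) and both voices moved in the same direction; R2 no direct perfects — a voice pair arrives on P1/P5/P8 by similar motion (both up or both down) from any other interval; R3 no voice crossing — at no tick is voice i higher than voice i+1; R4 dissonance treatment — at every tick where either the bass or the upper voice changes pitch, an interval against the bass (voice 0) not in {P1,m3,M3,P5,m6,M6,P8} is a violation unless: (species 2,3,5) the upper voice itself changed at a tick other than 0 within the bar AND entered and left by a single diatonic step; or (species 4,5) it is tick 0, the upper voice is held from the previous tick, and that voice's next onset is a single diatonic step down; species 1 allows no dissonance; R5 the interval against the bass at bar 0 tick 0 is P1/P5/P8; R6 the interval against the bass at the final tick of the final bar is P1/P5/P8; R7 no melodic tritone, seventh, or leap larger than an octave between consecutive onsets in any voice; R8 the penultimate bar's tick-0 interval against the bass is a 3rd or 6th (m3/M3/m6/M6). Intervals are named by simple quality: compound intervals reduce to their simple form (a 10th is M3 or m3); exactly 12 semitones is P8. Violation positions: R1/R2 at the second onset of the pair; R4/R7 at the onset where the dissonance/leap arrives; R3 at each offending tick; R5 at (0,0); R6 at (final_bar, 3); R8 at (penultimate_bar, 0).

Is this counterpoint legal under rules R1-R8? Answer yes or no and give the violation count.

No (9 violations)

bar 0: v0=C3 v1=C4 v2=G4 (P5)
bar 1: v0=D3 v1=A3 v2=C4 (m7)
bar 2: v0=E3 v1=B3 v2=D4 (m7)
bar 3: v0=F3 v1=D4 v2=A4 (M3)
bar 4: v0=B2 v1=G3 v2=D4 (m3)
bar 5: v0=C3 v1=C4 v2=G4 (P5)
  R4 @ bar1.0: D3/C4 m7 untreated
  R1 @ bar2.0: D3/A3 P5 -> E3/B3 P5 similar
  R4 @ bar2.0: E3/D4 m7 untreated
  R2 @ bar3.0: B3/D4 m3 -> D4/A4 P5 similar
  R1 @ bar4.0: D4/A4 P5 -> G3/D4 P5 similar
  R7 @ bar4.0: F3->B2 leap 6st
  R1 @ bar5.0: G3/D4 P5 -> C4/G4 P5 similar
  R2 @ bar5.0: B2/G3 m6 -> C3/C4 P8 similar
  R2 @ bar5.0: B2/D4 m3 -> C3/G4 P5 similar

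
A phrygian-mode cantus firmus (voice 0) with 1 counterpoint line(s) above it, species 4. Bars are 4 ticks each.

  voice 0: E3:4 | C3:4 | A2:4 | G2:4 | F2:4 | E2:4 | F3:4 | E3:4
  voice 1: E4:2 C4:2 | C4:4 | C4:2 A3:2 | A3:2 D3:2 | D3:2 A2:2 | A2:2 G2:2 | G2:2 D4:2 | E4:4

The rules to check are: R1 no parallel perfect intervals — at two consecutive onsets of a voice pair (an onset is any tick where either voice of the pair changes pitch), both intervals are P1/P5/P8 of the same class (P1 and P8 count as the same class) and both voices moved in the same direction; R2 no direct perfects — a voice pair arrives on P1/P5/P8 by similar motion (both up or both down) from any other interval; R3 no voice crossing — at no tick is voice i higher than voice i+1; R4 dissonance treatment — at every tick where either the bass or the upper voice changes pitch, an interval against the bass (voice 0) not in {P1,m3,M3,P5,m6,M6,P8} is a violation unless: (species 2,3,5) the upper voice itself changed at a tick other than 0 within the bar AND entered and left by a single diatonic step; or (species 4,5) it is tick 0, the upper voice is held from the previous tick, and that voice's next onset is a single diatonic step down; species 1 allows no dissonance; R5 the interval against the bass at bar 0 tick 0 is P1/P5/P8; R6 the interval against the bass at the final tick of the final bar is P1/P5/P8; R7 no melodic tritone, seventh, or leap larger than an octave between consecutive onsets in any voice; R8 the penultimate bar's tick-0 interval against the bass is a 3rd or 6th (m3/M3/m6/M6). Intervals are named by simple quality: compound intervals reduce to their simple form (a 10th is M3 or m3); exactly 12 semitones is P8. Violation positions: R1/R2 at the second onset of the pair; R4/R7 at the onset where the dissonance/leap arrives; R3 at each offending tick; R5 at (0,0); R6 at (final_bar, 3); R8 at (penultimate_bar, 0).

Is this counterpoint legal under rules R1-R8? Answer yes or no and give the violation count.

No (7 violations)

bar 0: v0=E3 v1=E4 (P8)
bar 1: v0=C3 v1=C4 (P8)
bar 2: v0=A2 v1=C4 (m3)
bar 3: v0=G2 v1=A3 (M2)
bar 4: v0=F2 v1=D3 (M6)
bar 5: v0=E2 v1=A2 (P4)
bar 6: v0=F3 v1=G2 (m7)
bar 7: v0=E3 v1=E4 (P8)
  R4 @ bar3.0: G2/A3 M2 untreated
  R3 @ bar6.0: F3 above G2
  R4 @ bar6.0: F3/G2 m7 untreated
  R7 @ bar6.0: E2->F3 leap 13st
  R8 @ bar6.0: penult m7 not 3rd/6th
  R3 @ bar6.1: F3 above G2
  R7 @ bar6.2: G2->D4 leap 19st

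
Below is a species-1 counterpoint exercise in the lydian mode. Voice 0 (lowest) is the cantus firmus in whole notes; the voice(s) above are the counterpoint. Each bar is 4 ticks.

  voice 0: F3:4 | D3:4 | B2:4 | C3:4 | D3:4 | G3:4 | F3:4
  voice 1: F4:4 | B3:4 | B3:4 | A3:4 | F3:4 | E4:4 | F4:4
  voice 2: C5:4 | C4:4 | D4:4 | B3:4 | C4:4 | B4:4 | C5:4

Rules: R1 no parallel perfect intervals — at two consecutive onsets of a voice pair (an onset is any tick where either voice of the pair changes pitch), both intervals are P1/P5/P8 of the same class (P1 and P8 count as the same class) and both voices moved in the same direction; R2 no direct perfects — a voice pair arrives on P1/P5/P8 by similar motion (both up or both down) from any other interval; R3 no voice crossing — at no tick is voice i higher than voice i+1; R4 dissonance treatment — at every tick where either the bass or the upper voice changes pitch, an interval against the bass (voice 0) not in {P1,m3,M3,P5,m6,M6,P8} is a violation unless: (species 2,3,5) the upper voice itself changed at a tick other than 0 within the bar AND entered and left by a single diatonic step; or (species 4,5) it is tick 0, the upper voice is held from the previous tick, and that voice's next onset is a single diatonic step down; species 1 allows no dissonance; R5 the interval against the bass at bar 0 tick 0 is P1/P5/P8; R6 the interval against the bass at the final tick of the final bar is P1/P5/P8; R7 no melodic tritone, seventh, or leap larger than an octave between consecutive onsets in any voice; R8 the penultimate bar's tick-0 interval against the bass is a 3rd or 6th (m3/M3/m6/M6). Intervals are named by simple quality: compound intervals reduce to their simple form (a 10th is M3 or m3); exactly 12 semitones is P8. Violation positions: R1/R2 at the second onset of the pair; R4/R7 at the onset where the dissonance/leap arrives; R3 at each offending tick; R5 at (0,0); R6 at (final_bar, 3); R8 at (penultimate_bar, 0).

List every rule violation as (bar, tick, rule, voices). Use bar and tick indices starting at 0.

(1, 0, R4, (0, 2))
(1, 0, R7, (1,))
(3, 0, R4, (0, 2))
(4, 0, R4, (0, 2))
(5, 0, R1, (1, 2))
(5, 0, R7, (1,))
(5, 0, R7, (2,))
(6, 0, R1, (1, 2))

bar 0: v0=F3 v1=F4 v2=C5 downbeat P5
bar 1: v0=D3 v1=B3 v2=C4 downbeat m7
bar 2: v0=B2 v1=B3 v2=D4 downbeat m3
bar 3: v0=C3 v1=A3 v2=B3 downbeat M7
bar 4: v0=D3 v1=F3 v2=C4 downbeat m7
bar 5: v0=G3 v1=E4 v2=B4 downbeat M3
bar 6: v0=F3 v1=F4 v2=C5 downbeat P5
  -> R4 @ bar 1 tick 0 v(0, 2): D3/C4 m7 untreated
  -> R7 @ bar 1 tick 0 v(1,): F4->B3 leap 6st
  -> R4 @ bar 3 tick 0 v(0, 2): C3/B3 M7 untreated
  -> R4 @ bar 4 tick 0 v(0, 2): D3/C4 m7 untreated
  -> R1 @ bar 5 tick 0 v(1, 2): F3/C4 P5 -> E4/B4 P5 similar
  -> R7 @ bar 5 tick 0 v(1,): F3->E4 leap 11st
  -> R7 @ bar 5 tick 0 v(2,): C4->B4 leap 11st
  -> R1 @ bar 6 tick 0 v(1, 2): E4/B4 P5 -> F4/C5 P5 similar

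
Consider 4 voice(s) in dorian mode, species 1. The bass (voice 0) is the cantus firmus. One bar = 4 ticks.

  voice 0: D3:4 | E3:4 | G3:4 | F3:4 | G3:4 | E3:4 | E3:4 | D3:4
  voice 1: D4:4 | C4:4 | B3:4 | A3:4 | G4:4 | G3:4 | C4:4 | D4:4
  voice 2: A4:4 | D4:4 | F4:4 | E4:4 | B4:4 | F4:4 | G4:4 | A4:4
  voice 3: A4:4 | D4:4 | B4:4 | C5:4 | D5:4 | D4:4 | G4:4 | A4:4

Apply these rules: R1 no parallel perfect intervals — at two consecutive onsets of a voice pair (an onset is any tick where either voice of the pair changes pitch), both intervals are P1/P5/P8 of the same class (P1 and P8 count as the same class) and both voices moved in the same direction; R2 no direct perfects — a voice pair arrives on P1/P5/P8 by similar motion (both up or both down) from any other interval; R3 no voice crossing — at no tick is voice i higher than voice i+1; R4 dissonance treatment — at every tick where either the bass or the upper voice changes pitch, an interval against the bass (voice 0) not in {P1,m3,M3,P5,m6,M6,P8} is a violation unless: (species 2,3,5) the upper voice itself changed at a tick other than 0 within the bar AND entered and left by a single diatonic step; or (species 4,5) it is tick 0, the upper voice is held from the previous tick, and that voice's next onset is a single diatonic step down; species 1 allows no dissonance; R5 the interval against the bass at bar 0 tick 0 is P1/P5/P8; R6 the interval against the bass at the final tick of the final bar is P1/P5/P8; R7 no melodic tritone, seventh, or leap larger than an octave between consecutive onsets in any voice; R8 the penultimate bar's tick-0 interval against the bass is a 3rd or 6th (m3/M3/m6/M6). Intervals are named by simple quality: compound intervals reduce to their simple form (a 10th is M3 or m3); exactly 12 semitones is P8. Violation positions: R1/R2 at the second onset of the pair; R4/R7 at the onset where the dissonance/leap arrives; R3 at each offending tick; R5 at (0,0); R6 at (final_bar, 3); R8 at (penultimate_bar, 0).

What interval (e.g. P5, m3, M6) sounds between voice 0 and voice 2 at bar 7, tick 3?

P5

voice 0=D3 voice 2=A4 -> P5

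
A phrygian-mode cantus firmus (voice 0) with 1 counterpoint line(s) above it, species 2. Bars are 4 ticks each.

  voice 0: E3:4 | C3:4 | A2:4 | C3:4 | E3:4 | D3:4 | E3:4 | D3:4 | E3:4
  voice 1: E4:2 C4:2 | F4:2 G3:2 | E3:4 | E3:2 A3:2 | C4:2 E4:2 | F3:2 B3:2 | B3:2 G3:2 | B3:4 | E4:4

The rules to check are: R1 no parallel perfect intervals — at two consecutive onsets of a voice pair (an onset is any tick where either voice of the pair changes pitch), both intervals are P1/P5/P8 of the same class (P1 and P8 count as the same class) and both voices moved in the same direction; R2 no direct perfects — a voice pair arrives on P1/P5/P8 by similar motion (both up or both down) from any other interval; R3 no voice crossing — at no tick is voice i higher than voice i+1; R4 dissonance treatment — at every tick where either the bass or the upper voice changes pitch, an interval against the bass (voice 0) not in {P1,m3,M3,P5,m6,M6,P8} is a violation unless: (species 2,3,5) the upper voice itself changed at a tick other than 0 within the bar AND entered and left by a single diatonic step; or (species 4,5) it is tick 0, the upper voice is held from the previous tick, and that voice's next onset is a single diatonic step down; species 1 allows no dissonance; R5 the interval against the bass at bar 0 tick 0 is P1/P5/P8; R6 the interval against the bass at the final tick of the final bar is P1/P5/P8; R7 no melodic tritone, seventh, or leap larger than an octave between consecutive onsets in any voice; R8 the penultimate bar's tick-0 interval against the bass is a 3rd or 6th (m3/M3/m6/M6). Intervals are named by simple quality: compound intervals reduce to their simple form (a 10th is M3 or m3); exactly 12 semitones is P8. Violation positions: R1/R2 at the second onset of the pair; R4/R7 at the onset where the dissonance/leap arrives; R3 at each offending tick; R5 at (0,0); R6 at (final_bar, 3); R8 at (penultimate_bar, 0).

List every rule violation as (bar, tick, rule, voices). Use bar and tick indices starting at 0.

bar 0: v0=E3 v1=E4 downbeat P8
bar 1: v0=C3 v1=F4 downbeat P4
bar 2: v0=A2 v1=E3 downbeat P5
bar 3: v0=C3 v1=E3 downbeat M3
bar 4: v0=E3 v1=C4 downbeat m6
bar 5: v0=D3 v1=F3 downbeat m3
bar 6: v0=E3 v1=B3 downbeat P5
bar 7: v0=D3 v1=B3 downbeat M6
bar 8: v0=E3 v1=E4 downbeat P8
  -> R4 @ bar 1 tick 0 v(0, 1): C3/F4 P4 untreated
  -> R7 @ bar 1 tick 2 v(1,): F4->G3 leap 10st
  -> R1 @ bar 2 tick 0 v(0, 1): C3/G3 P5 -> A2/E3 P5 similar
  -> R7 @ bar 5 tick 0 v(1,): E4->F3 leap 11st
  -> R7 @ bar 5 tick 2 v(1,): F3->B3 leap 6st
  -> R2 @ bar 8 tick 0 v(0, 1): D3/B3 M6 -> E3/E4 P8 similar

(1, 0, R4, (0, 1))
(1, 2, R7, (1,))
(2, 0, R1, (0, 1))
(5, 0, R7, (1,))
(5, 2, R7, (1,))
(8, 0, R2, (0, 1))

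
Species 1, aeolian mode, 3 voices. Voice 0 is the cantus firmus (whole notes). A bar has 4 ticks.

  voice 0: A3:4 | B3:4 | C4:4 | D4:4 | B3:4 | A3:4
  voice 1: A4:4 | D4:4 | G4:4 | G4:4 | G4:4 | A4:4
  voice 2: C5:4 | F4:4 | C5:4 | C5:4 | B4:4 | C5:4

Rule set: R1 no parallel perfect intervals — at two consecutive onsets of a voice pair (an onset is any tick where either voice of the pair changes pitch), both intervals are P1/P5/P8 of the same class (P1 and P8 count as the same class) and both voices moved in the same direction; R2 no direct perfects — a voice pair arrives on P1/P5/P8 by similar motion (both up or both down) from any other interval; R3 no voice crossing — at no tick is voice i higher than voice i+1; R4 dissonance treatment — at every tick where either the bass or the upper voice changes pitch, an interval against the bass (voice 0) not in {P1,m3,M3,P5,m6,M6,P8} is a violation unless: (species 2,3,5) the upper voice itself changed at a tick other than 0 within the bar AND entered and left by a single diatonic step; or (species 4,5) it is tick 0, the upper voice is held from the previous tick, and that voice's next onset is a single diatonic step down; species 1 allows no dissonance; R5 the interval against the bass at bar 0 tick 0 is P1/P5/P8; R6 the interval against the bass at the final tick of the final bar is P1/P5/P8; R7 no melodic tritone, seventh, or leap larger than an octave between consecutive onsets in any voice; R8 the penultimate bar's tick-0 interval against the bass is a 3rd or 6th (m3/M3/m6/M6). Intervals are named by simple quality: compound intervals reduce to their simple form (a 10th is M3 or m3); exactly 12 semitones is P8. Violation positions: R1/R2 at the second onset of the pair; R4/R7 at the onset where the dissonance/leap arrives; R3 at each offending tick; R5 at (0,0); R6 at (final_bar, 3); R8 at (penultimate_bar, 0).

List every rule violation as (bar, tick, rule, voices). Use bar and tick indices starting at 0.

(0, 0, R5, (0, 2))
(1, 0, R4, (0, 2))
(2, 0, R2, (0, 1))
(2, 0, R2, (0, 2))
(3, 0, R4, (0, 1))
(3, 0, R4, (0, 2))
(4, 0, R2, (0, 2))
(4, 0, R8, (0, 2))
(5, 3, R6, (0, 2))

bar 0: v0=A3 v1=A4 v2=C5 downbeat m3
bar 1: v0=B3 v1=D4 v2=F4 downbeat TT
bar 2: v0=C4 v1=G4 v2=C5 downbeat P8
bar 3: v0=D4 v1=G4 v2=C5 downbeat m7
bar 4: v0=B3 v1=G4 v2=B4 downbeat P8
bar 5: v0=A3 v1=A4 v2=C5 downbeat m3
  -> R5 @ bar 0 tick 0 v(0, 2): opens on m3
  -> R4 @ bar 1 tick 0 v(0, 2): B3/F4 TT untreated
  -> R2 @ bar 2 tick 0 v(0, 1): B3/D4 m3 -> C4/G4 P5 similar
  -> R2 @ bar 2 tick 0 v(0, 2): B3/F4 TT -> C4/C5 P8 similar
  -> R4 @ bar 3 tick 0 v(0, 1): D4/G4 P4 untreated
  -> R4 @ bar 3 tick 0 v(0, 2): D4/C5 m7 untreated
  -> R2 @ bar 4 tick 0 v(0, 2): D4/C5 m7 -> B3/B4 P8 similar
  -> R8 @ bar 4 tick 0 v(0, 2): penult P8 not 3rd/6th
  -> R6 @ bar 5 tick 3 v(0, 2): closes on m3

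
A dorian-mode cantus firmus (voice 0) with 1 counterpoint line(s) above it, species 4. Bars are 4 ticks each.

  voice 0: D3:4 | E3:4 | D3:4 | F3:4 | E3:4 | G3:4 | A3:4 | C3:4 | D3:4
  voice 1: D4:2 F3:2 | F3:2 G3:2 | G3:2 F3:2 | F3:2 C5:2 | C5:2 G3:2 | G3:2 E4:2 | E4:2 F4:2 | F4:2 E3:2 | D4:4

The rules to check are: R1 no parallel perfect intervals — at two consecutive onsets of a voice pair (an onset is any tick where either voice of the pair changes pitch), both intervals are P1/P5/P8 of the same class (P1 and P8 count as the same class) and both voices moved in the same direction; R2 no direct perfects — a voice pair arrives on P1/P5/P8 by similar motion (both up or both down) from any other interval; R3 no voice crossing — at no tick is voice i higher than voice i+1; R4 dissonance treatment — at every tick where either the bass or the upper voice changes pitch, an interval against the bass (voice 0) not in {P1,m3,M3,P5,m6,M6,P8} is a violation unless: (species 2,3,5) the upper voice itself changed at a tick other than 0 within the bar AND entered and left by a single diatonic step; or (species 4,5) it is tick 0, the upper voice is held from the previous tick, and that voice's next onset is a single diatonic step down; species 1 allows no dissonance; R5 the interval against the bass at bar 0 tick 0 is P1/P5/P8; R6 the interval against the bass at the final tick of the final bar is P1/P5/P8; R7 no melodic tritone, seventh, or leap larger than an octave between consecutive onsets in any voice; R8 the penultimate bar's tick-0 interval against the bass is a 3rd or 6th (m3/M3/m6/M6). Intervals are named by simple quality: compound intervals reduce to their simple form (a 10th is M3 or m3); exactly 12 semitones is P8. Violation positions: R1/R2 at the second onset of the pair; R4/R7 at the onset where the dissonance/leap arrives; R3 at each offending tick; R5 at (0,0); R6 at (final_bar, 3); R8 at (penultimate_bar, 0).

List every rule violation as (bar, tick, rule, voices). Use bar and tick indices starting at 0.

bar 0: v0=D3 v1=D4 downbeat P8
bar 1: v0=E3 v1=F3 downbeat m2
bar 2: v0=D3 v1=G3 downbeat P4
bar 3: v0=F3 v1=F3 downbeat P1
bar 4: v0=E3 v1=C5 downbeat m6
bar 5: v0=G3 v1=G3 downbeat P1
bar 6: v0=A3 v1=E4 downbeat P5
bar 7: v0=C3 v1=F4 downbeat P4
bar 8: v0=D3 v1=D4 downbeat P8
  -> R4 @ bar 1 tick 0 v(0, 1): E3/F3 m2 untreated
  -> R7 @ bar 3 tick 2 v(1,): F3->C5 leap 19st
  -> R7 @ bar 4 tick 2 v(1,): C5->G3 leap 17st
  -> R4 @ bar 7 tick 0 v(0, 1): C3/F4 P4 untreated
  -> R8 @ bar 7 tick 0 v(0, 1): penult P4 not 3rd/6th
  -> R7 @ bar 7 tick 2 v(1,): F4->E3 leap 13st
  -> R2 @ bar 8 tick 0 v(0, 1): C3/E3 M3 -> D3/D4 P8 similar
  -> R7 @ bar 8 tick 0 v(1,): E3->D4 leap 10st

(1, 0, R4, (0, 1))
(3, 2, R7, (1,))
(4, 2, R7, (1,))
(7, 0, R4, (0, 1))
(7, 0, R8, (0, 1))
(7, 2, R7, (1,))
(8, 0, R2, (0, 1))
(8, 0, R7, (1,))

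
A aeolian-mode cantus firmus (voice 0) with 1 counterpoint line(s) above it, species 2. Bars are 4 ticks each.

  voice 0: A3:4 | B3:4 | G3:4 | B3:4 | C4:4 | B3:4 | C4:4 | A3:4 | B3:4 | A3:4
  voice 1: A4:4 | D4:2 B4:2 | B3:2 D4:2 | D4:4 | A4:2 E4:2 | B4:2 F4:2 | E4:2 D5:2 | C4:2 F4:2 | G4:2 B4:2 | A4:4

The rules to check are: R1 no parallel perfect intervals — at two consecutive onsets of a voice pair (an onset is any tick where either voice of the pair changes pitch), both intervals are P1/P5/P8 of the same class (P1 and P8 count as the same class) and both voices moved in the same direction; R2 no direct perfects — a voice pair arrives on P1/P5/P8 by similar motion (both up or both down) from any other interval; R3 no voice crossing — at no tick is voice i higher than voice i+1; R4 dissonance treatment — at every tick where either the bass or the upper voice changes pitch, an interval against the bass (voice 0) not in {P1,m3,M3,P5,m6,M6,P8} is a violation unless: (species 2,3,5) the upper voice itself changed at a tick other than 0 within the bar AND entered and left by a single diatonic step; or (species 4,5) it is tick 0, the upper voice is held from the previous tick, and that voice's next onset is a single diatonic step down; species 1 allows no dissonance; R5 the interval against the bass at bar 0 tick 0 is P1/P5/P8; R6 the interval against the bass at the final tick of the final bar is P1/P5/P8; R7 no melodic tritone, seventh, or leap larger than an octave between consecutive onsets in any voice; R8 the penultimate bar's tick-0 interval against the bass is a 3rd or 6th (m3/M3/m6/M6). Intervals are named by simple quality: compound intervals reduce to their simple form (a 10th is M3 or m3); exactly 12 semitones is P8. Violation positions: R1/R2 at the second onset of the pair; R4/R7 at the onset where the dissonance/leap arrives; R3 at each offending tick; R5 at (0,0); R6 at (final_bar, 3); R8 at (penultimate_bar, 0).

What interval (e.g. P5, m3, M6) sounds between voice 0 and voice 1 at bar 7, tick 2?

voice 0=A3 voice 1=F4 -> m6

m6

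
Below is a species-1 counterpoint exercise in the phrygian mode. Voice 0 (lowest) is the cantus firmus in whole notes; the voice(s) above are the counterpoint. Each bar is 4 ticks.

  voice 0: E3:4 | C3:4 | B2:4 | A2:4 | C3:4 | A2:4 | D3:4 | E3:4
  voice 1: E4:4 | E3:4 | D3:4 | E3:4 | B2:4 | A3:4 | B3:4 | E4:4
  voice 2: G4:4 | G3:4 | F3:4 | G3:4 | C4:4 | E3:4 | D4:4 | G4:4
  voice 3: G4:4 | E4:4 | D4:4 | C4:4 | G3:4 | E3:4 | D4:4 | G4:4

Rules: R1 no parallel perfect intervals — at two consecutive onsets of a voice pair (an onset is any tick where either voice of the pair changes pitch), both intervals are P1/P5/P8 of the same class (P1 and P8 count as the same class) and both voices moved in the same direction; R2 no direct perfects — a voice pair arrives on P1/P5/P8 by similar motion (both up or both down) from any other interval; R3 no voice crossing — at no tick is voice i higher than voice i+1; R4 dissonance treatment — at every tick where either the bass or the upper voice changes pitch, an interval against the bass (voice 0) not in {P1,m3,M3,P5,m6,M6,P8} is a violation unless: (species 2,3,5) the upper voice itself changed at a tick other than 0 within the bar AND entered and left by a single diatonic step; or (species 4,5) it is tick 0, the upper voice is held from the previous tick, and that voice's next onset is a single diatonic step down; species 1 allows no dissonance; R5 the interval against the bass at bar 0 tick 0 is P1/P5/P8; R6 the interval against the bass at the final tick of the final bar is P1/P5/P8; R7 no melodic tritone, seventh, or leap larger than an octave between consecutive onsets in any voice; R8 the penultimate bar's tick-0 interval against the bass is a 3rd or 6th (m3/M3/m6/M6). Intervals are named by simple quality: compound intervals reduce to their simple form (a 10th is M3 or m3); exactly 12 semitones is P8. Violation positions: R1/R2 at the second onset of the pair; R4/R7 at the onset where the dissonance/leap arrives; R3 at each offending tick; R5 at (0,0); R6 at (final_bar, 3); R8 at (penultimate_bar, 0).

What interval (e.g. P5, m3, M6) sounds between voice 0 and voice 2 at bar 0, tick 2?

voice 0=E3 voice 2=G4 -> m3

m3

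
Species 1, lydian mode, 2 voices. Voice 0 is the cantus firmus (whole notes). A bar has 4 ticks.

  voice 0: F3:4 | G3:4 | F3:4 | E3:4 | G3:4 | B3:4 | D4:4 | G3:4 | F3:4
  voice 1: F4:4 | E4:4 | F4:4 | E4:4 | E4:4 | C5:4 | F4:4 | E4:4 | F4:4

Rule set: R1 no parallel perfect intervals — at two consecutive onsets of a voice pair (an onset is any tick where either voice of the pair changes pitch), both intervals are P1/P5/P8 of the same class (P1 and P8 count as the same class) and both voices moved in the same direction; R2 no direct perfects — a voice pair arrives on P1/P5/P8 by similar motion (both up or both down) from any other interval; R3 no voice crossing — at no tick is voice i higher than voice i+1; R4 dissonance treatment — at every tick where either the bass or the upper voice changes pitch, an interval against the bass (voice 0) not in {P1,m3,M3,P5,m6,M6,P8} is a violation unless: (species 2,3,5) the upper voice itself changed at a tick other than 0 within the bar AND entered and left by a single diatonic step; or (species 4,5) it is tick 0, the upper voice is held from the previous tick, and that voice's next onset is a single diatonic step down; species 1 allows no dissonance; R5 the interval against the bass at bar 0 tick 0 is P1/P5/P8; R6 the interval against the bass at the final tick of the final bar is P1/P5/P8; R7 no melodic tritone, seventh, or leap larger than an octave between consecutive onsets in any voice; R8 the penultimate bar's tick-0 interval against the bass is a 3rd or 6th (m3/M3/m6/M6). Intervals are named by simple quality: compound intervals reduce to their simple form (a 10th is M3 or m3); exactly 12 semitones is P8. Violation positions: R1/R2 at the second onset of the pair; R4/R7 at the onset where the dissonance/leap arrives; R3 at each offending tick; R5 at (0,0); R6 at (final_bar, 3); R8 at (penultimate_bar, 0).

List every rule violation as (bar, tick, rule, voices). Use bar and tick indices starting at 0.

(3, 0, R1, (0, 1))
(5, 0, R4, (0, 1))

bar 0: v0=F3 v1=F4 downbeat P8
bar 1: v0=G3 v1=E4 downbeat M6
bar 2: v0=F3 v1=F4 downbeat P8
bar 3: v0=E3 v1=E4 downbeat P8
bar 4: v0=G3 v1=E4 downbeat M6
bar 5: v0=B3 v1=C5 downbeat m2
bar 6: v0=D4 v1=F4 downbeat m3
bar 7: v0=G3 v1=E4 downbeat M6
bar 8: v0=F3 v1=F4 downbeat P8
  -> R1 @ bar 3 tick 0 v(0, 1): F3/F4 P8 -> E3/E4 P8 similar
  -> R4 @ bar 5 tick 0 v(0, 1): B3/C5 m2 untreated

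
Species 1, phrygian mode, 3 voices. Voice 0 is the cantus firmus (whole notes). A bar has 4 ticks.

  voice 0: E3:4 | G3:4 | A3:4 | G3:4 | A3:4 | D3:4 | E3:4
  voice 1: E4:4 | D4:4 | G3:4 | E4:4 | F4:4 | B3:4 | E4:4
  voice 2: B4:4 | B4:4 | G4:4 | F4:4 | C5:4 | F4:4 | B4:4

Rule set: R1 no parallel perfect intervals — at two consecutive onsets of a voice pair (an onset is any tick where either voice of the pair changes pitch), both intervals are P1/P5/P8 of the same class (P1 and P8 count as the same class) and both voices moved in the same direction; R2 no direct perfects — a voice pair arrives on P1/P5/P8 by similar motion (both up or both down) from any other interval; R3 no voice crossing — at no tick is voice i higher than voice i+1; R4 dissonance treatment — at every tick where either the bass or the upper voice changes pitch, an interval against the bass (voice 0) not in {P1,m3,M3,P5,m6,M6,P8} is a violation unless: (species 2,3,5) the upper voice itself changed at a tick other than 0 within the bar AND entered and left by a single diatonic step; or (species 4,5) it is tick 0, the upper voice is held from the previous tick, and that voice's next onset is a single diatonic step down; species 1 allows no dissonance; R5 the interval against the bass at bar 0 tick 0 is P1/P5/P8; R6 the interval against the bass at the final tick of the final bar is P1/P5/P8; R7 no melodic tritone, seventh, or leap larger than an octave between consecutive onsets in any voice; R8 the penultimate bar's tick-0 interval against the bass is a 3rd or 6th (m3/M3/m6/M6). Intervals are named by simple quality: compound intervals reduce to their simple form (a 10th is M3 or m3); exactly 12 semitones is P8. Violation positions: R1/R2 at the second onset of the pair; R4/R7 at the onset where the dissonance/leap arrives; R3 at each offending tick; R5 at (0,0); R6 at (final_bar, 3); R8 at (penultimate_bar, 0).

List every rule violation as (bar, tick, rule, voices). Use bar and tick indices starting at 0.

(2, 0, R2, (1, 2))
(2, 0, R3, (0, 1))
(2, 0, R4, (0, 1))
(2, 0, R4, (0, 2))
(2, 1, R3, (0, 1))
(2, 2, R3, (0, 1))
(2, 3, R3, (0, 1))
(3, 0, R4, (0, 2))
(4, 0, R2, (1, 2))
(5, 0, R7, (1,))
(6, 0, R2, (0, 1))
(6, 0, R2, (0, 2))
(6, 0, R2, (1, 2))
(6, 0, R7, (2,))

bar 0: v0=E3 v1=E4 v2=B4 downbeat P5
bar 1: v0=G3 v1=D4 v2=B4 downbeat M3
bar 2: v0=A3 v1=G3 v2=G4 downbeat m7
bar 3: v0=G3 v1=E4 v2=F4 downbeat m7
bar 4: v0=A3 v1=F4 v2=C5 downbeat m3
bar 5: v0=D3 v1=B3 v2=F4 downbeat m3
bar 6: v0=E3 v1=E4 v2=B4 downbeat P5
  -> R2 @ bar 2 tick 0 v(1, 2): D4/B4 M6 -> G3/G4 P8 similar
  -> R3 @ bar 2 tick 0 v(0, 1): A3 above G3
  -> R4 @ bar 2 tick 0 v(0, 1): A3/G3 M2 untreated
  -> R4 @ bar 2 tick 0 v(0, 2): A3/G4 m7 untreated
  -> R3 @ bar 2 tick 1 v(0, 1): A3 above G3
  -> R3 @ bar 2 tick 2 v(0, 1): A3 above G3
  -> R3 @ bar 2 tick 3 v(0, 1): A3 above G3
  -> R4 @ bar 3 tick 0 v(0, 2): G3/F4 m7 untreated
  -> R2 @ bar 4 tick 0 v(1, 2): E4/F4 m2 -> F4/C5 P5 similar
  -> R7 @ bar 5 tick 0 v(1,): F4->B3 leap 6st
  -> R2 @ bar 6 tick 0 v(0, 1): D3/B3 M6 -> E3/E4 P8 similar
  -> R2 @ bar 6 tick 0 v(0, 2): D3/F4 m3 -> E3/B4 P5 similar
  -> R2 @ bar 6 tick 0 v(1, 2): B3/F4 TT -> E4/B4 P5 similar
  -> R7 @ bar 6 tick 0 v(2,): F4->B4 leap 6st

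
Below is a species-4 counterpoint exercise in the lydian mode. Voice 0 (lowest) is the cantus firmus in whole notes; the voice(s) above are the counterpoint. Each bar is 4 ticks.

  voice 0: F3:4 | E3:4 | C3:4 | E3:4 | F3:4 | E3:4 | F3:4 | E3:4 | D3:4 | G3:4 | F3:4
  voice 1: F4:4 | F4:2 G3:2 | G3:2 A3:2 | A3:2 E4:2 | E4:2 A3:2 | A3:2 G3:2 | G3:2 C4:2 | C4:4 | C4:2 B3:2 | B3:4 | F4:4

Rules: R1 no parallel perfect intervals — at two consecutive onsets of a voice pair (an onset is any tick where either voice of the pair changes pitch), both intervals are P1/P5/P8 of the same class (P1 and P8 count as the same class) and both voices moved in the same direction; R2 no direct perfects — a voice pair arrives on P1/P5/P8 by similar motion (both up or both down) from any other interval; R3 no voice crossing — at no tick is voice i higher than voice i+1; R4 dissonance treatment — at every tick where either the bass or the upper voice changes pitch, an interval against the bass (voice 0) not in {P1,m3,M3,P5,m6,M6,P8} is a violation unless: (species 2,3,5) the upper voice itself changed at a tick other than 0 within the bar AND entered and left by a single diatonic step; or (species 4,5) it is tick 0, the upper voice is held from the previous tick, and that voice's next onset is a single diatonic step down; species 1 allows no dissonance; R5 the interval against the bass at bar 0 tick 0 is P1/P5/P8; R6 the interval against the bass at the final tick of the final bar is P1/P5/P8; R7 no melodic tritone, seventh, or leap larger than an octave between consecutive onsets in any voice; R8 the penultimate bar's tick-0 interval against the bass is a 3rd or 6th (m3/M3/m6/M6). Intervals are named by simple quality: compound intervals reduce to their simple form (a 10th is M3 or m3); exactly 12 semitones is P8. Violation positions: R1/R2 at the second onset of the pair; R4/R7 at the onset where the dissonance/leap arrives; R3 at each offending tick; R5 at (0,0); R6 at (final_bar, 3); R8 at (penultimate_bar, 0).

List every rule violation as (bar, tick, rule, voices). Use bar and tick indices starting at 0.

(1, 0, R4, (0, 1))
(1, 2, R7, (1,))
(3, 0, R4, (0, 1))
(4, 0, R4, (0, 1))
(6, 0, R4, (0, 1))
(10, 0, R7, (1,))

bar 0: v0=F3 v1=F4 downbeat P8
bar 1: v0=E3 v1=F4 downbeat m2
bar 2: v0=C3 v1=G3 downbeat P5
bar 3: v0=E3 v1=A3 downbeat P4
bar 4: v0=F3 v1=E4 downbeat M7
bar 5: v0=E3 v1=A3 downbeat P4
bar 6: v0=F3 v1=G3 downbeat M2
bar 7: v0=E3 v1=C4 downbeat m6
bar 8: v0=D3 v1=C4 downbeat m7
bar 9: v0=G3 v1=B3 downbeat M3
bar 10: v0=F3 v1=F4 downbeat P8
  -> R4 @ bar 1 tick 0 v(0, 1): E3/F4 m2 untreated
  -> R7 @ bar 1 tick 2 v(1,): F4->G3 leap 10st
  -> R4 @ bar 3 tick 0 v(0, 1): E3/A3 P4 untreated
  -> R4 @ bar 4 tick 0 v(0, 1): F3/E4 M7 untreated
  -> R4 @ bar 6 tick 0 v(0, 1): F3/G3 M2 untreated
  -> R7 @ bar 10 tick 0 v(1,): B3->F4 leap 6st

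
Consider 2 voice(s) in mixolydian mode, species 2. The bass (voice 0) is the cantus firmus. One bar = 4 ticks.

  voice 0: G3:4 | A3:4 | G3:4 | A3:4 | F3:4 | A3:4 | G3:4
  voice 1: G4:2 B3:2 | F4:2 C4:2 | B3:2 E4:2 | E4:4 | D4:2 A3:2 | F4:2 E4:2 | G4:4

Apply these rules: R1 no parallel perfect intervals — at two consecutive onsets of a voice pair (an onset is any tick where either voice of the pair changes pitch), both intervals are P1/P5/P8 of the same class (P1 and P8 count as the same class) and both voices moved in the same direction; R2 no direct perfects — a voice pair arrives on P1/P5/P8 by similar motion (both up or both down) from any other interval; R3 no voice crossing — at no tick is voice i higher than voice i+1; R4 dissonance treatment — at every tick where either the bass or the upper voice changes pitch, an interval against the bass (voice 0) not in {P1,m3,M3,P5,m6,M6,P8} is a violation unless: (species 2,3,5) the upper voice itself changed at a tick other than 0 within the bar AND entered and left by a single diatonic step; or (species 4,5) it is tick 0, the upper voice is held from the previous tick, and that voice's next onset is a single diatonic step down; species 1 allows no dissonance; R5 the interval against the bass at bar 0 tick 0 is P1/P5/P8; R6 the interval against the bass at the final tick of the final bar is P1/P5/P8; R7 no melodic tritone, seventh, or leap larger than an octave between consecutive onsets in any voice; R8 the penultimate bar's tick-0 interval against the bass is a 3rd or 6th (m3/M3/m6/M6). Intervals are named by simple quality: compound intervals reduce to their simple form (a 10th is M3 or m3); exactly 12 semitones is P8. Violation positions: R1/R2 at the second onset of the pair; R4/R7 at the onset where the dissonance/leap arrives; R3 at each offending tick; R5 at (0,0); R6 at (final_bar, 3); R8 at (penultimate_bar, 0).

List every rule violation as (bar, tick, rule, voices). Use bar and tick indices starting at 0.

bar 0: v0=G3 v1=G4 downbeat P8
bar 1: v0=A3 v1=F4 downbeat m6
bar 2: v0=G3 v1=B3 downbeat M3
bar 3: v0=A3 v1=E4 downbeat P5
bar 4: v0=F3 v1=D4 downbeat M6
bar 5: v0=A3 v1=F4 downbeat m6
bar 6: v0=G3 v1=G4 downbeat P8
  -> R7 @ bar 1 tick 0 v(1,): B3->F4 leap 6st

(1, 0, R7, (1,))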